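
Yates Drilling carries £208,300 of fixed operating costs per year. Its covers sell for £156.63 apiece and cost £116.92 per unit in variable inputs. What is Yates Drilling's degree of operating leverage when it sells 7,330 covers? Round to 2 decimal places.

3.52

Contribution at this volume is 7,330 × £39.71 = £291,074.30.
Subtracting fixed costs: EBIT = £291,074.30 − £208,300 = £82,774.30.
So DOL = total CM / EBIT = £291,074.30 / £82,774.30 = 3.5165.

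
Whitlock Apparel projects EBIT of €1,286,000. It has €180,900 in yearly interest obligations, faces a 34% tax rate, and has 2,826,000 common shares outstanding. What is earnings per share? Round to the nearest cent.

€0.26

Pre-tax income = €1,286,000 − €180,900.00 = €1,105,100.00.
Net income = €1,105,100.00 × (1 − 0.34) = €729,366.00.
EPS = €729,366.00 ÷ 2,826,000 = €0.26.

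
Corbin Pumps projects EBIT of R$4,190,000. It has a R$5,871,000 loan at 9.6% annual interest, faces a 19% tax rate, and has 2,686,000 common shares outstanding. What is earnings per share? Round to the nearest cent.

R$1.09

Interest = R$563,616.00, so EBT = R$4,190,000 − R$563,616.00 = R$3,626,384.00.
Net income = R$3,626,384.00 × (1 − 0.19) = R$2,937,371.04.
EPS = R$2,937,371.04 ÷ 2,686,000 = R$1.09.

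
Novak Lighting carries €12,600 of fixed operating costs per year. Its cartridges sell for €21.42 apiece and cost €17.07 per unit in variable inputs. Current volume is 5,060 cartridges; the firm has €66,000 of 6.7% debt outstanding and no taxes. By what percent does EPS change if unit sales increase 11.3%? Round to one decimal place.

At 5,060 units, contribution = 5,060 × €4.35 = €22,011.00.
EBIT = €22,011.00 − €12,600 = €9,411.00.
Interest = €4,422.00, so EBIT − I = €4,989.00.
Degree of combined leverage = contribution ÷ (EBIT − I) = €22,011.00 ÷ €4,989.00 = 4.4119.
%ΔEPS = DCL × %ΔSales = 4.4119 × +11.3% = +49.9%.

+49.9%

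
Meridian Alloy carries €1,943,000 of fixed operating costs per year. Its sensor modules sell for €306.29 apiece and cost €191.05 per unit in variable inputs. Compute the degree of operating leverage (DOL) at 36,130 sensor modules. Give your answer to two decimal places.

Total contribution margin = 36,130 × €115.24 = €4,163,621.20.
EBIT = €4,163,621.20 − €1,943,000 = €2,220,621.20.
DOL = contribution ÷ EBIT = €4,163,621.20 ÷ €2,220,621.20 = 1.8750.

1.87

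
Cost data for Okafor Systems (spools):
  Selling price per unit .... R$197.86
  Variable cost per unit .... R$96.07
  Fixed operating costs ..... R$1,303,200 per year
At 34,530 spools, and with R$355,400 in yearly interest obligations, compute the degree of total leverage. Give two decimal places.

Total contribution margin = 34,530 × R$101.79 = R$3,514,808.70.
EBIT = R$3,514,808.70 − R$1,303,200 = R$2,211,608.70. Interest = R$355,400.00.
DOL = R$3,514,808.70 ÷ R$2,211,608.70 = 1.5893; DFL = R$2,211,608.70 ÷ R$1,856,208.70 = 1.1915.
DCL = DOL × DFL = 1.5893 × 1.1915 = 1.8937.

1.89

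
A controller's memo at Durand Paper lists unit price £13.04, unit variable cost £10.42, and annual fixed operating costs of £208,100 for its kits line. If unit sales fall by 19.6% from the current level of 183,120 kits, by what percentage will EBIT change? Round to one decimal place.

-34.6%

At 183,120 units, contribution = 183,120 × £2.62 = £479,774.40.
Operating income = contribution − fixed costs = £479,774.40 − £208,100 = £271,674.40.
DOL = contribution ÷ EBIT = £479,774.40 ÷ £271,674.40 = 1.7660.
Operating income changes by 1.7660 × -19.6% = -34.6%.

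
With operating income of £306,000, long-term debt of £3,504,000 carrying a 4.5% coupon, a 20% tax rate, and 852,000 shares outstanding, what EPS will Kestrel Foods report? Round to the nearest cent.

£0.14

Interest = £157,680.00, so EBT = £306,000 − £157,680.00 = £148,320.00.
Net income = £148,320.00 × (1 − 0.20) = £118,656.00.
Per share: £118,656.00 / 852,000 shares = £0.14.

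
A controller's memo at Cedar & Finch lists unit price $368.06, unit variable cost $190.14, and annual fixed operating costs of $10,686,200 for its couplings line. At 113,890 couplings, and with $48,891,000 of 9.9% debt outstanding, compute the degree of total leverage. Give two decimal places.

4.28

Total contribution margin = 113,890 × $177.92 = $20,263,308.80.
Operating income = contribution − fixed costs = $20,263,308.80 − $10,686,200 = $9,577,108.80. Interest = $4,840,209.00, so EBIT − I = $4,736,899.80.
Degree of total leverage = total CM / (EBIT − interest) = $20,263,308.80 / $4,736,899.80 = 4.2778.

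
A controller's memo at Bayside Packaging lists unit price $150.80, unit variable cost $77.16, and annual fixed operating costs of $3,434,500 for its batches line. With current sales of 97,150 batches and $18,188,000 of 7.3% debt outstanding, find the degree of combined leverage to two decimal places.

2.99

Contribution at this volume is 97,150 × $73.64 = $7,154,126.00.
EBIT = $7,154,126.00 − $3,434,500 = $3,719,626.00. Interest = $1,327,724.00, so EBIT − I = $2,391,902.00.
Degree of total leverage = total CM / (EBIT − interest) = $7,154,126.00 / $2,391,902.00 = 2.9910.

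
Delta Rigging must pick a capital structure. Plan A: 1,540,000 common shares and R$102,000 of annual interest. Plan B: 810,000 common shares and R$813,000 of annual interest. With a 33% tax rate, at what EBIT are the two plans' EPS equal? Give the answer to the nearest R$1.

R$1,601,918

Set EPS_A = EPS_B: (EBIT − R$102,000)(1 − 0.33) ÷ 1,540,000 = (EBIT − R$813,000)(1 − 0.33) ÷ 810,000.
Cancelling (1 − t) and cross-multiplying: 810,000·(EBIT − 102,000) = 1,540,000·(EBIT − 813,000).
Solving, EBIT = (813,000·1,540,000 − 102,000·810,000) / (1,540,000 − 810,000) = 1,169,400,000,000 / 730,000 = 1,601,917.81.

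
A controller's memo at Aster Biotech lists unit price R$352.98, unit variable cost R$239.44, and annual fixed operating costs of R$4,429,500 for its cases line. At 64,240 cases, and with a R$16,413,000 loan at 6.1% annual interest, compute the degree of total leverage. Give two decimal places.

3.91

Contribution at this volume is 64,240 × R$113.54 = R$7,293,809.60.
Subtracting fixed costs: EBIT = R$7,293,809.60 − R$4,429,500 = R$2,864,309.60. Interest = R$1,001,193.00.
DOL = R$7,293,809.60 ÷ R$2,864,309.60 = 2.5464; DFL = R$2,864,309.60 ÷ R$1,863,116.60 = 1.5374.
Combined leverage = 2.5464 × 1.5374 = 3.9148.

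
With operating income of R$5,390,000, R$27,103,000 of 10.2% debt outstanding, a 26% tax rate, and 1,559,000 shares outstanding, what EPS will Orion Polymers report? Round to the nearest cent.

Pre-tax income = R$5,390,000 − R$2,764,506.00 = R$2,625,494.00.
Net income = R$2,625,494.00 × (1 − 0.26) = R$1,942,865.56.
Per share: R$1,942,865.56 / 1,559,000 shares = R$1.25.

R$1.25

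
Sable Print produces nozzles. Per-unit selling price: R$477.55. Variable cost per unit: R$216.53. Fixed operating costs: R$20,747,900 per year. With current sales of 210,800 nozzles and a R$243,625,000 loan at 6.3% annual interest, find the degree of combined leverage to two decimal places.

At 210,800 units, contribution = 210,800 × R$261.02 = R$55,023,016.00.
Subtracting fixed costs: EBIT = R$55,023,016.00 − R$20,747,900 = R$34,275,116.00. Interest = R$15,348,375.00, so EBIT − I = R$18,926,741.00.
DCL = contribution ÷ (EBIT − I) = R$55,023,016.00 ÷ R$18,926,741.00 = 2.9072.

2.91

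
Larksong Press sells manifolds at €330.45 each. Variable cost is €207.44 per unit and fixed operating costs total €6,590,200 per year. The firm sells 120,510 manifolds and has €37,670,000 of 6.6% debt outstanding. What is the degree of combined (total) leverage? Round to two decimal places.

2.58

At 120,510 units, contribution = 120,510 × €123.01 = €14,823,935.10.
Operating income = contribution − fixed costs = €14,823,935.10 − €6,590,200 = €8,233,735.10. Interest = €2,486,220.00, so EBIT − I = €5,747,515.10.
DCL = contribution ÷ (EBIT − I) = €14,823,935.10 ÷ €5,747,515.10 = 2.5792.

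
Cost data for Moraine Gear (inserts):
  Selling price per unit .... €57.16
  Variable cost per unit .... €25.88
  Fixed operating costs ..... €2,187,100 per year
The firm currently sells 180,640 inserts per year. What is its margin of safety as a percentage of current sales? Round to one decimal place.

Unit CM = price − variable cost = €57.16 − €25.88 = €31.28. Break-even units = €2,187,100 ÷ €31.28 = 69,920.08; break-even revenue = 69,920.08 × €57.16 = €3,996,631.59.
Current sales = 180,640 × €57.16 = €10,325,382.40.
Margin of safety = (€10,325,382.40 − €3,996,631.59) ÷ €10,325,382.40 = 61.3%.

61.3%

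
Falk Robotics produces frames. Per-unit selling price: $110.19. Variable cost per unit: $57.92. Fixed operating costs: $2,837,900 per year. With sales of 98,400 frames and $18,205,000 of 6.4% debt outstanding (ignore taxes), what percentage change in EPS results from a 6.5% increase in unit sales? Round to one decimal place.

Total contribution margin = 98,400 × $52.27 = $5,143,368.00.
Operating income = contribution − fixed costs = $5,143,368.00 − $2,837,900 = $2,305,468.00.
Interest = $1,165,120.00, so EBIT − I = $1,140,348.00.
Degree of combined leverage = contribution ÷ (EBIT − I) = $5,143,368.00 ÷ $1,140,348.00 = 4.5103.
%ΔEPS = DCL × %ΔSales = 4.5103 × +6.5% = +29.3%.

+29.3%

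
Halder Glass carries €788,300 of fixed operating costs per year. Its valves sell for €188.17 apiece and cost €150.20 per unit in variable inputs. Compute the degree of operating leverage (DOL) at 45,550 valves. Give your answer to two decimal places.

At 45,550 units, contribution = 45,550 × €37.97 = €1,729,533.50.
Operating income = contribution − fixed costs = €1,729,533.50 − €788,300 = €941,233.50.
Degree of operating leverage = €1,729,533.50 / €941,233.50 = 1.8375.

1.84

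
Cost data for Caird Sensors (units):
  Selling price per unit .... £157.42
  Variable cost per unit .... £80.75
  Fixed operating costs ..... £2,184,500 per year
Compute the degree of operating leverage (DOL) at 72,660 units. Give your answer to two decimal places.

Total contribution margin = 72,660 × £76.67 = £5,570,842.20.
EBIT = £5,570,842.20 − £2,184,500 = £3,386,342.20.
Degree of operating leverage = £5,570,842.20 / £3,386,342.20 = 1.6451.

1.65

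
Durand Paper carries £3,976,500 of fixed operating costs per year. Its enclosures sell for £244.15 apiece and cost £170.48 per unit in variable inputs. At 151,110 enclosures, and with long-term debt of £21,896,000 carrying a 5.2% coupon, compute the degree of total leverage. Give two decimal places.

1.85

At 151,110 units, contribution = 151,110 × £73.67 = £11,132,273.70.
Operating income = contribution − fixed costs = £11,132,273.70 − £3,976,500 = £7,155,773.70. Interest = £1,138,592.00, so EBIT − I = £6,017,181.70.
Degree of total leverage = total CM / (EBIT − interest) = £11,132,273.70 / £6,017,181.70 = 1.8501.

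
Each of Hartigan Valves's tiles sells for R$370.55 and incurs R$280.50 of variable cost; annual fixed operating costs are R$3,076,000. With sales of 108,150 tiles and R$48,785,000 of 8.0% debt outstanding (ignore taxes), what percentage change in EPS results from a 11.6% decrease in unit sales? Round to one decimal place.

At 108,150 units, contribution = 108,150 × R$90.05 = R$9,738,907.50.
EBIT = R$9,738,907.50 − R$3,076,000 = R$6,662,907.50.
After interest of R$3,902,800.00, pre-tax earnings = R$2,760,107.50.
DCL = total CM / (EBIT − I) = R$9,738,907.50 / R$2,760,107.50 = 3.5285.
%ΔEPS = DCL × %ΔSales = 3.5285 × -11.6% = -40.9%.

-40.9%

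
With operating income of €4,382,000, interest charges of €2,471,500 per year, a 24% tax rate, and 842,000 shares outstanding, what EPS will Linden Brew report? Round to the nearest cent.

€1.72

Interest = €2,471,500.00, so EBT = €4,382,000 − €2,471,500.00 = €1,910,500.00.
Net income = €1,910,500.00 × (1 − 0.24) = €1,451,980.00.
Per share: €1,451,980.00 / 842,000 shares = €1.72.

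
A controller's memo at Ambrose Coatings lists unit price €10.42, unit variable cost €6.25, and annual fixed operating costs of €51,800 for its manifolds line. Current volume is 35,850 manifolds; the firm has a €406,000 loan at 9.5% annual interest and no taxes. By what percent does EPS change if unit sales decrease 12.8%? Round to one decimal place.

Contribution at this volume is 35,850 × €4.17 = €149,494.50.
EBIT = €149,494.50 − €51,800 = €97,694.50.
Interest = €38,570.00, so EBIT − I = €59,124.50.
Degree of combined leverage = contribution ÷ (EBIT − I) = €149,494.50 ÷ €59,124.50 = 2.5285.
%ΔEPS = DCL × %ΔSales = 2.5285 × -12.8% = -32.4%.

-32.4%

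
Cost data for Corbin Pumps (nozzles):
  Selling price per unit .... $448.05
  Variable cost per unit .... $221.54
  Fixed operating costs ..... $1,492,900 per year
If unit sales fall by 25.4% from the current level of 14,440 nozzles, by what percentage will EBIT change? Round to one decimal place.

Contribution at this volume is 14,440 × $226.51 = $3,270,804.40.
EBIT = $3,270,804.40 − $1,492,900 = $1,777,904.40.
Degree of operating leverage = $3,270,804.40 / $1,777,904.40 = 1.8397.
So EBIT moves 1.8397 × (-25.4%) = -46.7%.

-46.7%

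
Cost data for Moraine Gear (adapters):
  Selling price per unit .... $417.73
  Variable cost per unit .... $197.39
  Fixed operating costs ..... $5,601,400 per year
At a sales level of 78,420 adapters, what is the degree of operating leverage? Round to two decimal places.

At 78,420 units, contribution = 78,420 × $220.34 = $17,279,062.80.
EBIT = $17,279,062.80 − $5,601,400 = $11,677,662.80.
So DOL = total CM / EBIT = $17,279,062.80 / $11,677,662.80 = 1.4797.

1.48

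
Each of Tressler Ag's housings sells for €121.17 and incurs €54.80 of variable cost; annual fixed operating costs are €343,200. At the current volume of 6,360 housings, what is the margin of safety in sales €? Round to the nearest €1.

Contribution margin per unit = €121.17 − €54.80 = €66.37. Break-even units = €343,200 ÷ €66.37 = 5,171.01; break-even revenue = 5,171.01 × €121.17 = €626,571.40.
Current sales = 6,360 × €121.17 = €770,641.20.
Margin of safety = €770,641.20 − €626,571.40 = €144,070.

€144,070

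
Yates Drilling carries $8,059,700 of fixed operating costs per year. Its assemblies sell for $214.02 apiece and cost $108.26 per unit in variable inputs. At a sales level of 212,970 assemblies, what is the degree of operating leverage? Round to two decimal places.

1.56

Contribution at this volume is 212,970 × $105.76 = $22,523,707.20.
EBIT = $22,523,707.20 − $8,059,700 = $14,464,007.20.
DOL = contribution ÷ EBIT = $22,523,707.20 ÷ $14,464,007.20 = 1.5572.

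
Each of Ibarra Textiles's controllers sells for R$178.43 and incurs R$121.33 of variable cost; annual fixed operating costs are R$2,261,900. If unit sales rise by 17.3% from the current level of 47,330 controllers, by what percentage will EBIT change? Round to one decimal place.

+106.1%

At 47,330 units, contribution = 47,330 × R$57.10 = R$2,702,543.00.
Operating income = contribution − fixed costs = R$2,702,543.00 − R$2,261,900 = R$440,643.00.
Degree of operating leverage = R$2,702,543.00 / R$440,643.00 = 6.1332.
So EBIT moves 6.1332 × (+17.3%) = +106.1%.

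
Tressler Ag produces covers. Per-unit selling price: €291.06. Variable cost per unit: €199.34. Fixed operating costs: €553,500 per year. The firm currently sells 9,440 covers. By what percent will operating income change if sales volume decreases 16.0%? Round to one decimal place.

-44.4%

Contribution at this volume is 9,440 × €91.72 = €865,836.80.
Subtracting fixed costs: EBIT = €865,836.80 − €553,500 = €312,336.80.
DOL = contribution ÷ EBIT = €865,836.80 ÷ €312,336.80 = 2.7721.
Operating income changes by 2.7721 × -16.0% = -44.4%.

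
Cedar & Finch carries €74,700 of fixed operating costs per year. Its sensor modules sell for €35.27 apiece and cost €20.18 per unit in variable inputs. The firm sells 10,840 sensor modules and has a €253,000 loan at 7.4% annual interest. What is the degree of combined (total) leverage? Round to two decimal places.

2.33

At 10,840 units, contribution = 10,840 × €15.09 = €163,575.60.
Subtracting fixed costs: EBIT = €163,575.60 − €74,700 = €88,875.60. Interest = €18,722.00, so EBIT − I = €70,153.60.
Degree of total leverage = total CM / (EBIT − interest) = €163,575.60 / €70,153.60 = 2.3317.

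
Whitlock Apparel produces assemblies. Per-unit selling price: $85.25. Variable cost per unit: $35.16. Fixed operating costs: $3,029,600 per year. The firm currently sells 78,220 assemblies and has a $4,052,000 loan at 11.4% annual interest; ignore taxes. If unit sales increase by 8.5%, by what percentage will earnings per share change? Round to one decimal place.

+78.1%

At 78,220 units, contribution = 78,220 × $50.09 = $3,918,039.80.
Subtracting fixed costs: EBIT = $3,918,039.80 − $3,029,600 = $888,439.80.
After interest of $461,928.00, pre-tax earnings = $426,511.80.
Degree of combined leverage = contribution ÷ (EBIT − I) = $3,918,039.80 ÷ $426,511.80 = 9.1862.
EPS therefore changes by 9.1862 × (+8.5%) = +78.1%.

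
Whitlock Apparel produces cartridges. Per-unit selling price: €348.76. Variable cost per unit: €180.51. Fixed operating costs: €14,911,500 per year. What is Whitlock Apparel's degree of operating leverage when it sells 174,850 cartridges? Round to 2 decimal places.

Contribution at this volume is 174,850 × €168.25 = €29,418,512.50.
Operating income = contribution − fixed costs = €29,418,512.50 − €14,911,500 = €14,507,012.50.
So DOL = total CM / EBIT = €29,418,512.50 / €14,507,012.50 = 2.0279.

2.03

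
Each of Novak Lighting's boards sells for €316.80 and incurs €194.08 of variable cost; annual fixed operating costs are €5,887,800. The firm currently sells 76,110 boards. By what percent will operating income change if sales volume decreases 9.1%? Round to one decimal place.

-24.6%

At 76,110 units, contribution = 76,110 × €122.72 = €9,340,219.20.
Subtracting fixed costs: EBIT = €9,340,219.20 − €5,887,800 = €3,452,419.20.
So DOL = total CM / EBIT = €9,340,219.20 / €3,452,419.20 = 2.7054.
So EBIT moves 2.7054 × (-9.1%) = -24.6%.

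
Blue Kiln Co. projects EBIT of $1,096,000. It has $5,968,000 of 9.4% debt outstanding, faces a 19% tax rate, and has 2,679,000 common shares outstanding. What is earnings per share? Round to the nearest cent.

Interest = $560,992.00, so EBT = $1,096,000 − $560,992.00 = $535,008.00.
After tax at 19%: net income = $535,008.00 × 0.81 = $433,356.48.
EPS = $433,356.48 ÷ 2,679,000 = $0.16.

$0.16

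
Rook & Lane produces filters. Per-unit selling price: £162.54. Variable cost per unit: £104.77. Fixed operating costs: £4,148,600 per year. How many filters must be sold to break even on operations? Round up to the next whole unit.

Contribution margin per unit = £162.54 − £104.77 = £57.77.
Break-even volume = fixed costs ÷ CM per unit = £4,148,600 ÷ £57.77 = 71,812.36, so 71,813 filters.

71,813 filters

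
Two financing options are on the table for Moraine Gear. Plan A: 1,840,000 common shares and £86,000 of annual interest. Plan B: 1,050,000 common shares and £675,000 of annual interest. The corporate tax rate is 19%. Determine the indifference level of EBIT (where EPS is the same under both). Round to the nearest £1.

£1,457,848

Set EPS_A = EPS_B: (EBIT − £86,000)(1 − 0.19) ÷ 1,840,000 = (EBIT − £675,000)(1 − 0.19) ÷ 1,050,000.
Cancelling (1 − t) and cross-multiplying: 1,050,000·(EBIT − 86,000) = 1,840,000·(EBIT − 675,000).
Solving, EBIT = (675,000·1,840,000 − 86,000·1,050,000) / (1,840,000 − 1,050,000) = 1,151,700,000,000 / 790,000 = 1,457,848.10.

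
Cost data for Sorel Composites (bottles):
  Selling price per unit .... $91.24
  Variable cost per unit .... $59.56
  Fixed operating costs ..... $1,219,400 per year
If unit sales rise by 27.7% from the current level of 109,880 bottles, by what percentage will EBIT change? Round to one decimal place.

+42.6%

Contribution at this volume is 109,880 × $31.68 = $3,480,998.40.
EBIT = $3,480,998.40 − $1,219,400 = $2,261,598.40.
DOL = contribution ÷ EBIT = $3,480,998.40 ÷ $2,261,598.40 = 1.5392.
So EBIT moves 1.5392 × (+27.7%) = +42.6%.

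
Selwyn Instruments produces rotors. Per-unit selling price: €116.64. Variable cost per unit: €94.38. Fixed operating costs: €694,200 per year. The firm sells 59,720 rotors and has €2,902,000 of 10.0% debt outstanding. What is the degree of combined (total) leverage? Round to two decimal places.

3.85

At 59,720 units, contribution = 59,720 × €22.26 = €1,329,367.20.
Subtracting fixed costs: EBIT = €1,329,367.20 − €694,200 = €635,167.20. Interest = €290,200.00.
DOL = €1,329,367.20 ÷ €635,167.20 = 2.0929; DFL = €635,167.20 ÷ €344,967.20 = 1.8412.
Combined leverage = 2.0929 × 1.8412 = 3.8534.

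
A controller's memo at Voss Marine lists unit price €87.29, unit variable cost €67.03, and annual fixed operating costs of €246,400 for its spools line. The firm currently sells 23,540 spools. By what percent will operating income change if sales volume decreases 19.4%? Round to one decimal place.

-40.1%

At 23,540 units, contribution = 23,540 × €20.26 = €476,920.40.
Operating income = contribution − fixed costs = €476,920.40 − €246,400 = €230,520.40.
Degree of operating leverage = €476,920.40 / €230,520.40 = 2.0689.
So EBIT moves 2.0689 × (-19.4%) = -40.1%.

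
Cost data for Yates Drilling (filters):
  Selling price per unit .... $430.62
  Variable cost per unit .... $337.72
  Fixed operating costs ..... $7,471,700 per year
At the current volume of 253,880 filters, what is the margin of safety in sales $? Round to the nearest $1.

$74,692,184

Each unit contributes $430.62 − $337.72 = $92.90. Break-even units = $7,471,700 ÷ $92.90 = 80,427.34; break-even revenue = 80,427.34 × $430.62 = $34,633,621.68.
Current sales = 253,880 × $430.62 = $109,325,805.60.
Margin of safety = $109,325,805.60 − $34,633,621.68 = $74,692,184.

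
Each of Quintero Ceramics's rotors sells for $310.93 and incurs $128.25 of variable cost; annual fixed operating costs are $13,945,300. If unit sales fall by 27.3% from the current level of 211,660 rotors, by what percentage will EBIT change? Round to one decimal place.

Total contribution margin = 211,660 × $182.68 = $38,666,048.80.
EBIT = $38,666,048.80 − $13,945,300 = $24,720,748.80.
DOL = contribution ÷ EBIT = $38,666,048.80 ÷ $24,720,748.80 = 1.5641.
Operating income changes by 1.5641 × -27.3% = -42.7%.

-42.7%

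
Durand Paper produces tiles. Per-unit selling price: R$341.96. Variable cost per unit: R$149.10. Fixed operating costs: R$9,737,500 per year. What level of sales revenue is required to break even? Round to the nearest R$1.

CM per unit = R$341.96 − R$149.10 = R$192.86; CM ratio = R$192.86 / R$341.96 = 0.5640.
Break-even sales = FC ÷ CM ratio = R$9,737,500 × R$341.96 / R$192.86 = R$17,265,558.

R$17,265,558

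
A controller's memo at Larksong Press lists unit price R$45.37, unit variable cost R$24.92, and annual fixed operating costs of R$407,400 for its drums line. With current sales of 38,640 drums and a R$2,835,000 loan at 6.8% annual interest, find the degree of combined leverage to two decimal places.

4.16

Total contribution margin = 38,640 × R$20.45 = R$790,188.00.
EBIT = R$790,188.00 − R$407,400 = R$382,788.00. Interest = R$192,780.00, so EBIT − I = R$190,008.00.
DCL = contribution ÷ (EBIT − I) = R$790,188.00 ÷ R$190,008.00 = 4.1587.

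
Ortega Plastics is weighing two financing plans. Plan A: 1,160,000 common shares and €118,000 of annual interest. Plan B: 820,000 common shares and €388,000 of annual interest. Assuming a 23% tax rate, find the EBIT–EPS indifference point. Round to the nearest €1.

€1,039,176

Set EPS_A = EPS_B: (EBIT − €118,000)(1 − 0.23) ÷ 1,160,000 = (EBIT − €388,000)(1 − 0.23) ÷ 820,000.
The (1 − t) factor cancels: (EBIT − 118,000) × 820,000 = (EBIT − 388,000) × 1,160,000.
Solving, EBIT = (388,000·1,160,000 − 118,000·820,000) / (1,160,000 − 820,000) = 353,320,000,000 / 340,000 = 1,039,176.47.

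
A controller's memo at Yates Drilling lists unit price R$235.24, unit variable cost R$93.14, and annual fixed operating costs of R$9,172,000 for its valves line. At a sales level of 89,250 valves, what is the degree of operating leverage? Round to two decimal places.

3.61

At 89,250 units, contribution = 89,250 × R$142.10 = R$12,682,425.00.
Subtracting fixed costs: EBIT = R$12,682,425.00 − R$9,172,000 = R$3,510,425.00.
Degree of operating leverage = R$12,682,425.00 / R$3,510,425.00 = 3.6128.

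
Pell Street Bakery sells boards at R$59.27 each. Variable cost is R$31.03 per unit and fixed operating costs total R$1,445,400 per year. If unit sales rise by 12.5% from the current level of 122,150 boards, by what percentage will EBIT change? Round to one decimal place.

Total contribution margin = 122,150 × R$28.24 = R$3,449,516.00.
EBIT = R$3,449,516.00 − R$1,445,400 = R$2,004,116.00.
Degree of operating leverage = R$3,449,516.00 / R$2,004,116.00 = 1.7212.
Operating income changes by 1.7212 × +12.5% = +21.5%.

+21.5%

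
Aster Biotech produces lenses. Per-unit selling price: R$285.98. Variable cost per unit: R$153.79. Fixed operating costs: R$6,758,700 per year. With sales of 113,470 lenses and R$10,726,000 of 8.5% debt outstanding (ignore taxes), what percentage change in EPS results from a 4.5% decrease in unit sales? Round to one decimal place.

-9.2%

At 113,470 units, contribution = 113,470 × R$132.19 = R$14,999,599.30.
EBIT = R$14,999,599.30 − R$6,758,700 = R$8,240,899.30.
After interest of R$911,710.00, pre-tax earnings = R$7,329,189.30.
DCL = total CM / (EBIT − I) = R$14,999,599.30 / R$7,329,189.30 = 2.0466.
%ΔEPS = DCL × %ΔSales = 2.0466 × -4.5% = -9.2%.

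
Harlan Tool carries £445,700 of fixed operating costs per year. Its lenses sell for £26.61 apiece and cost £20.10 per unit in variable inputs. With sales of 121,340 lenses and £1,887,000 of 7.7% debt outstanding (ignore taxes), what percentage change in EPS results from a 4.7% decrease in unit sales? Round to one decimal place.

-18.7%

At 121,340 units, contribution = 121,340 × £6.51 = £789,923.40.
Operating income = contribution − fixed costs = £789,923.40 − £445,700 = £344,223.40.
After interest of £145,299.00, pre-tax earnings = £198,924.40.
Degree of combined leverage = contribution ÷ (EBIT − I) = £789,923.40 ÷ £198,924.40 = 3.9710.
%ΔEPS = DCL × %ΔSales = 3.9710 × -4.7% = -18.7%.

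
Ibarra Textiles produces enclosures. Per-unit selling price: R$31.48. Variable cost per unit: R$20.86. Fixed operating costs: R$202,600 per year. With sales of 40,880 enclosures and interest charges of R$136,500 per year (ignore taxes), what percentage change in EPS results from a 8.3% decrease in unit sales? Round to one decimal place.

Total contribution margin = 40,880 × R$10.62 = R$434,145.60.
EBIT = R$434,145.60 − R$202,600 = R$231,545.60.
After interest of R$136,500.00, pre-tax earnings = R$95,045.60.
Degree of combined leverage = contribution ÷ (EBIT − I) = R$434,145.60 ÷ R$95,045.60 = 4.5678.
EPS therefore changes by 4.5678 × (-8.3%) = -37.9%.

-37.9%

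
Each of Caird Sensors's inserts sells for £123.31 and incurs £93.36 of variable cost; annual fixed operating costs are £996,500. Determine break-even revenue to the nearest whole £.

£4,102,785

Contribution margin per unit = £123.31 − £93.36 = £29.95, a CM ratio of £29.95 ÷ £123.31 = 0.2429.
Break-even revenue = fixed costs × price ÷ CM = £996,500 × £123.31 ÷ £29.95 = £4,102,785.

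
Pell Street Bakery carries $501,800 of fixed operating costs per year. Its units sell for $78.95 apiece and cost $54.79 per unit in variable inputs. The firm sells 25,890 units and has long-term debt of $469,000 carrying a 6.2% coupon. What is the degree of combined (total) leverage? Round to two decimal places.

6.61

Contribution at this volume is 25,890 × $24.16 = $625,502.40.
Operating income = contribution − fixed costs = $625,502.40 − $501,800 = $123,702.40. Interest = $29,078.00, so EBIT − I = $94,624.40.
DCL = contribution ÷ (EBIT − I) = $625,502.40 ÷ $94,624.40 = 6.6104.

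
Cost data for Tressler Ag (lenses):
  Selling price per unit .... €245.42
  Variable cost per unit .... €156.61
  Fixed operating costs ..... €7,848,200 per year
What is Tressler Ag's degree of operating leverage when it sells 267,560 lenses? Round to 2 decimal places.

At 267,560 units, contribution = 267,560 × €88.81 = €23,762,003.60.
EBIT = €23,762,003.60 − €7,848,200 = €15,913,803.60.
Degree of operating leverage = €23,762,003.60 / €15,913,803.60 = 1.4932.

1.49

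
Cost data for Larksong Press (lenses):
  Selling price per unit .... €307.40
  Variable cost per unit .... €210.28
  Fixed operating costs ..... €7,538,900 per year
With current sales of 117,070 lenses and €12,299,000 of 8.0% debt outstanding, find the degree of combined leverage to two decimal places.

3.99

Total contribution margin = 117,070 × €97.12 = €11,369,838.40.
Subtracting fixed costs: EBIT = €11,369,838.40 − €7,538,900 = €3,830,938.40. Interest = €983,920.00.
DOL = €11,369,838.40 ÷ €3,830,938.40 = 2.9679; DFL = €3,830,938.40 ÷ €2,847,018.40 = 1.3456.
Combined leverage = 2.9679 × 1.3456 = 3.9936.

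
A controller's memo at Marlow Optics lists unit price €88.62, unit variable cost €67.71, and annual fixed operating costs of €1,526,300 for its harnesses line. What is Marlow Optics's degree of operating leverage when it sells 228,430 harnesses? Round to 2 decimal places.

Total contribution margin = 228,430 × €20.91 = €4,776,471.30.
Subtracting fixed costs: EBIT = €4,776,471.30 − €1,526,300 = €3,250,171.30.
Degree of operating leverage = €4,776,471.30 / €3,250,171.30 = 1.4696.

1.47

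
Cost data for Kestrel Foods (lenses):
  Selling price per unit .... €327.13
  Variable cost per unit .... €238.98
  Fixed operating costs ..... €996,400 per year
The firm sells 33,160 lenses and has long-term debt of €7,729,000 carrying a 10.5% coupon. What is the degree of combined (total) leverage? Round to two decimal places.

Total contribution margin = 33,160 × €88.15 = €2,923,054.00.
EBIT = €2,923,054.00 − €996,400 = €1,926,654.00. Interest = €811,545.00.
DOL = €2,923,054.00 ÷ €1,926,654.00 = 1.5172; DFL = €1,926,654.00 ÷ €1,115,109.00 = 1.7278.
DCL = DOL × DFL = 1.5172 × 1.7278 = 2.6214.

2.62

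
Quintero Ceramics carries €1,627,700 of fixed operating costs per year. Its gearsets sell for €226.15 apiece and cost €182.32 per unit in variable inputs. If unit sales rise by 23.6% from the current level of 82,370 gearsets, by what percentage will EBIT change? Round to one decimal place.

+43.0%

Total contribution margin = 82,370 × €43.83 = €3,610,277.10.
Operating income = contribution − fixed costs = €3,610,277.10 − €1,627,700 = €1,982,577.10.
Degree of operating leverage = €3,610,277.10 / €1,982,577.10 = 1.8210.
Operating income changes by 1.8210 × +23.6% = +43.0%.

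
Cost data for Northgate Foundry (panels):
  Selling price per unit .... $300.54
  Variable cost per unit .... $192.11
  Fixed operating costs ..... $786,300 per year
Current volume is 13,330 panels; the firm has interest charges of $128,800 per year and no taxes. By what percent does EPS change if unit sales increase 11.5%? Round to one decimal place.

At 13,330 units, contribution = 13,330 × $108.43 = $1,445,371.90.
Operating income = contribution − fixed costs = $1,445,371.90 − $786,300 = $659,071.90.
After interest of $128,800.00, pre-tax earnings = $530,271.90.
Degree of combined leverage = contribution ÷ (EBIT − I) = $1,445,371.90 ÷ $530,271.90 = 2.7257.
EPS therefore changes by 2.7257 × (+11.5%) = +31.3%.

+31.3%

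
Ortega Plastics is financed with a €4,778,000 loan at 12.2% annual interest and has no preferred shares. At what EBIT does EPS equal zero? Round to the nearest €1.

€582,916

Annual interest = 12.2% × €4,778,000 = €582,916.00.
With no preferred dividends, EPS = 0 when EBIT exactly covers interest, so the financial break-even EBIT is €582,916.00.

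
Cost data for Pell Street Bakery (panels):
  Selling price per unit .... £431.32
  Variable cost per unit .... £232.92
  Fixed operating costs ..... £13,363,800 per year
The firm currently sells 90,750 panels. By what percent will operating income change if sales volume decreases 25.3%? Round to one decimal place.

Contribution at this volume is 90,750 × £198.40 = £18,004,800.00.
Subtracting fixed costs: EBIT = £18,004,800.00 − £13,363,800 = £4,641,000.00.
So DOL = total CM / EBIT = £18,004,800.00 / £4,641,000.00 = 3.8795.
Operating income changes by 3.8795 × -25.3% = -98.2%.

-98.2%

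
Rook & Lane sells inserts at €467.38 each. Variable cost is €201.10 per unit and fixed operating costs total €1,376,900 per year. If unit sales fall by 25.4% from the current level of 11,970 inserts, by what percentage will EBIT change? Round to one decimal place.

-44.7%

Total contribution margin = 11,970 × €266.28 = €3,187,371.60.
Subtracting fixed costs: EBIT = €3,187,371.60 − €1,376,900 = €1,810,471.60.
DOL = contribution ÷ EBIT = €3,187,371.60 ÷ €1,810,471.60 = 1.7605.
%ΔEBIT = DOL × %ΔSales = 1.7605 × -25.4% = -44.7%.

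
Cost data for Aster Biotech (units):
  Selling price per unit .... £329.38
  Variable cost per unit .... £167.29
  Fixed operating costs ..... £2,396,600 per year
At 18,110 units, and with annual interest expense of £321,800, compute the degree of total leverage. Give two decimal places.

13.52

At 18,110 units, contribution = 18,110 × £162.09 = £2,935,449.90.
Subtracting fixed costs: EBIT = £2,935,449.90 − £2,396,600 = £538,849.90. Interest = £321,800.00, so EBIT − I = £217,049.90.
Degree of total leverage = total CM / (EBIT − interest) = £2,935,449.90 / £217,049.90 = 13.5243.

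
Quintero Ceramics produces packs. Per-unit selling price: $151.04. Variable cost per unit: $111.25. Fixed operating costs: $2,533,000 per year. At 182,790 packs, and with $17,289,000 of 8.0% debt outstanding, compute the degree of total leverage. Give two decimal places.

At 182,790 units, contribution = 182,790 × $39.79 = $7,273,214.10.
Operating income = contribution − fixed costs = $7,273,214.10 − $2,533,000 = $4,740,214.10. Interest = $1,383,120.00.
DOL = $7,273,214.10 ÷ $4,740,214.10 = 1.5344; DFL = $4,740,214.10 ÷ $3,357,094.10 = 1.4120.
DCL = DOL × DFL = 1.5344 × 1.4120 = 2.1666.

2.17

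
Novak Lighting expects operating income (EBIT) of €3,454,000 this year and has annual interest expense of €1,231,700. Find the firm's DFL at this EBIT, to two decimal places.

Annual interest charges come to €1,231,700.00.
DFL = EBIT ÷ (EBIT − I) = €3,454,000 ÷ (€3,454,000 − €1,231,700.00) = €3,454,000 ÷ €2,222,300.00 = 1.5542.

1.55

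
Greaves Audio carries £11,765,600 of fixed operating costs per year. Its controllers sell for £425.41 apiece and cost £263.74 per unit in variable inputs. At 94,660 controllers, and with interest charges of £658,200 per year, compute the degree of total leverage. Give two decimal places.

5.31

Total contribution margin = 94,660 × £161.67 = £15,303,682.20.
EBIT = £15,303,682.20 − £11,765,600 = £3,538,082.20. Interest = £658,200.00.
DOL = £15,303,682.20 ÷ £3,538,082.20 = 4.3254; DFL = £3,538,082.20 ÷ £2,879,882.20 = 1.2286.
Combined leverage = 4.3254 × 1.2286 = 5.3142.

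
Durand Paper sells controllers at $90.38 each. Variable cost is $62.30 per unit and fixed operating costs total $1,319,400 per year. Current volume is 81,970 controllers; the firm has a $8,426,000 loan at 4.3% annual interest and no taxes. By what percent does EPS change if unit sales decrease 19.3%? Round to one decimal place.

-71.7%

Contribution at this volume is 81,970 × $28.08 = $2,301,717.60.
Operating income = contribution − fixed costs = $2,301,717.60 − $1,319,400 = $982,317.60.
Interest = $362,318.00, so EBIT − I = $619,999.60.
Degree of combined leverage = contribution ÷ (EBIT − I) = $2,301,717.60 ÷ $619,999.60 = 3.7125.
EPS therefore changes by 3.7125 × (-19.3%) = -71.7%.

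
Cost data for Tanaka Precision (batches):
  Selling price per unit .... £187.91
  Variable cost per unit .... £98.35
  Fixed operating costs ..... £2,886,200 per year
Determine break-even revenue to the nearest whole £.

CM per unit = £187.91 − £98.35 = £89.56; CM ratio = £89.56 / £187.91 = 0.4766.
Break-even sales = FC ÷ CM ratio = £2,886,200 × £187.91 / £89.56 = £6,055,670.

£6,055,670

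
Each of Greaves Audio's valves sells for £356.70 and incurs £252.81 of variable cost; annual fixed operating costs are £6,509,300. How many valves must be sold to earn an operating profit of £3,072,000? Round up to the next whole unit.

Unit CM = price − variable cost = £356.70 − £252.81 = £103.89.
Required volume = (fixed costs + target profit) ÷ CM = (£6,509,300 + £3,072,000) ÷ £103.89 = 92,225.43, so 92,226 valves.

92,226 valves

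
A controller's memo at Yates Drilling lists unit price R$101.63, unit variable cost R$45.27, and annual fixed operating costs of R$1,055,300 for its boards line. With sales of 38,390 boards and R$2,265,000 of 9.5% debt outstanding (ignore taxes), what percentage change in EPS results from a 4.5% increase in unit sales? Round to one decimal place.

+10.9%

Contribution at this volume is 38,390 × R$56.36 = R$2,163,660.40.
EBIT = R$2,163,660.40 − R$1,055,300 = R$1,108,360.40.
Interest = R$215,175.00, so EBIT − I = R$893,185.40.
Degree of combined leverage = contribution ÷ (EBIT − I) = R$2,163,660.40 ÷ R$893,185.40 = 2.4224.
%ΔEPS = DCL × %ΔSales = 2.4224 × +4.5% = +10.9%.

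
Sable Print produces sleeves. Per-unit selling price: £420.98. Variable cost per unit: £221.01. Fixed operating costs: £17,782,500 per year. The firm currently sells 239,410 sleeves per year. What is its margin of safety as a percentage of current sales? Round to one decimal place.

62.9%

Contribution margin per unit = £420.98 − £221.01 = £199.97. Break-even units = £17,782,500 ÷ £199.97 = 88,925.84; break-even revenue = 88,925.84 × £420.98 = £37,435,999.65.
Actual sales revenue = 239,410 × £420.98 = £100,786,821.80.
Margin of safety = (£100,786,821.80 − £37,435,999.65) ÷ £100,786,821.80 = 62.9%.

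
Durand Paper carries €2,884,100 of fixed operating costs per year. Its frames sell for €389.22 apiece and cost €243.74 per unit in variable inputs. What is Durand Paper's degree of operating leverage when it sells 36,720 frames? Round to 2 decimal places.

2.17

Total contribution margin = 36,720 × €145.48 = €5,342,025.60.
Subtracting fixed costs: EBIT = €5,342,025.60 − €2,884,100 = €2,457,925.60.
So DOL = total CM / EBIT = €5,342,025.60 / €2,457,925.60 = 2.1734.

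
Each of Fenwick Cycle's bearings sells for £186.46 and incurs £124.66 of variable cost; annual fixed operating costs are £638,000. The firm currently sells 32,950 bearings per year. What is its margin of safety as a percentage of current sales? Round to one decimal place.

Unit CM = price − variable cost = £186.46 − £124.66 = £61.80. Break-even units = £638,000 ÷ £61.80 = 10,323.62; break-even revenue = 10,323.62 × £186.46 = £1,924,943.04.
Current sales = 32,950 × £186.46 = £6,143,857.00.
Margin of safety = (£6,143,857.00 − £1,924,943.04) ÷ £6,143,857.00 = 68.7%.

68.7%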